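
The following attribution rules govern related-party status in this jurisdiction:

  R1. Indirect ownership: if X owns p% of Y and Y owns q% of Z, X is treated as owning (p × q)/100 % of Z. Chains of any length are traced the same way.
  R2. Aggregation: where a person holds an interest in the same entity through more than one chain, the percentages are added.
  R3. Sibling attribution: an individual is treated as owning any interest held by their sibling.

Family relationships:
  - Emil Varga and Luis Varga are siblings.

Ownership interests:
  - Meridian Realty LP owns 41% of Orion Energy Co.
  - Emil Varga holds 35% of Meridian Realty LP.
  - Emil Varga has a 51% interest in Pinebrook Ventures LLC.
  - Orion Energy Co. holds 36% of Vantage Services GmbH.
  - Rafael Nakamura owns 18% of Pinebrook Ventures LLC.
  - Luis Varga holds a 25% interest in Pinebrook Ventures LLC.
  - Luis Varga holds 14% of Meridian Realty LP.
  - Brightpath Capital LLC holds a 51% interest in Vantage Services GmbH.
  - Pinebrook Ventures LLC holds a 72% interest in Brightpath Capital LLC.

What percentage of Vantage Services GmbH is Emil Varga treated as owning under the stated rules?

By sibling attribution (R3), Emil Varga is treated as also owning Luis Varga's interest in Pinebrook Ventures LLC, giving 51% + 25% = 76%.
By sibling attribution (R3), Emil Varga is treated as also owning Luis Varga's interest in Meridian Realty LP, giving 35% + 14% = 49%.
Chain via Pinebrook Ventures LLC → Brightpath Capital LLC (R1): 76% × 72% × 51% = 27.9072% of Vantage Services GmbH.
Chain via Meridian Realty LP → Orion Energy Co. (R1): 49% × 41% × 36% = 7.2324% of Vantage Services GmbH.
Aggregating (R2): 27.9072% + 7.2324% = 35.1396%.

35.1396%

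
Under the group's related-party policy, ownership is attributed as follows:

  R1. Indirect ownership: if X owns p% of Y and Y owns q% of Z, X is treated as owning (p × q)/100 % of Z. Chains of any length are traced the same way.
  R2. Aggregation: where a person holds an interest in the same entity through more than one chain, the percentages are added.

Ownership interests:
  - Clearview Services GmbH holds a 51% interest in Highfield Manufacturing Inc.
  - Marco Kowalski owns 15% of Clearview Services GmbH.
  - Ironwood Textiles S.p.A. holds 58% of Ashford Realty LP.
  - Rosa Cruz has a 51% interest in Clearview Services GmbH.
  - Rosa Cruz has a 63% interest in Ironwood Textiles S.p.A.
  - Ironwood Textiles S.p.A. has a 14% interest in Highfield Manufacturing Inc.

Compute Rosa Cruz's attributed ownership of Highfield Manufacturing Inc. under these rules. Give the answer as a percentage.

34.83%

Chain via Ironwood Textiles S.p.A. (R1): 63% × 14% = 8.82% of Highfield Manufacturing Inc.
Chain via Clearview Services GmbH (R1): 51% × 51% = 26.01% of Highfield Manufacturing Inc.
Aggregating (R2): 8.82% + 26.01% = 34.83%.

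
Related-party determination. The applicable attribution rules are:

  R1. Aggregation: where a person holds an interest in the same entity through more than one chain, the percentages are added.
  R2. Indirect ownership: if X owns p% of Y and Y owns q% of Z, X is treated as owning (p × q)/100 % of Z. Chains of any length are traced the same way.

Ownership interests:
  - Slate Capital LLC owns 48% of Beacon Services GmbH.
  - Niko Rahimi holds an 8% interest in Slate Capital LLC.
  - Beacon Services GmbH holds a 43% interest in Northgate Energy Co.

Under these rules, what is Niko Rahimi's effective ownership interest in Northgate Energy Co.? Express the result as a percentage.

Chain via Slate Capital LLC → Beacon Services GmbH (R2): 8% × 48% × 43% = 1.6512% of Northgate Energy Co.

1.6512%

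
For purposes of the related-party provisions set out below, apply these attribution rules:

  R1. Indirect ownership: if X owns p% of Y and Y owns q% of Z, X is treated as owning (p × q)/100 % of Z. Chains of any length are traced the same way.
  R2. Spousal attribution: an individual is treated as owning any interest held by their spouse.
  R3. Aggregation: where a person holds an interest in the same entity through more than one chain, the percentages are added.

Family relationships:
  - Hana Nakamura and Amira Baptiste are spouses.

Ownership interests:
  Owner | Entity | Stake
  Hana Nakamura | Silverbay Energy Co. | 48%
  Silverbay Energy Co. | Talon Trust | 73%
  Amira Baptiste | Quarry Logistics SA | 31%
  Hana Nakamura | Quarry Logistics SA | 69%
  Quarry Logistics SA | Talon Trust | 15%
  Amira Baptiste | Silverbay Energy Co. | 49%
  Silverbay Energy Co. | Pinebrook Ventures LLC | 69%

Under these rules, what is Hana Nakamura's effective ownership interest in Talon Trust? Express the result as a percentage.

85.81%

By spousal attribution (R2), Hana Nakamura is treated as also owning Amira Baptiste's interest in Quarry Logistics SA, giving 69% + 31% = 100%.
By spousal attribution (R2), Hana Nakamura is treated as also owning Amira Baptiste's interest in Silverbay Energy Co, giving 48% + 49% = 97%.
Chain via Quarry Logistics SA (R1): 100% × 15% = 15% of Talon Trust.
Chain via Silverbay Energy Co. (R1): 97% × 73% = 70.81% of Talon Trust.
Aggregating (R3): 15% + 70.81% = 85.81%.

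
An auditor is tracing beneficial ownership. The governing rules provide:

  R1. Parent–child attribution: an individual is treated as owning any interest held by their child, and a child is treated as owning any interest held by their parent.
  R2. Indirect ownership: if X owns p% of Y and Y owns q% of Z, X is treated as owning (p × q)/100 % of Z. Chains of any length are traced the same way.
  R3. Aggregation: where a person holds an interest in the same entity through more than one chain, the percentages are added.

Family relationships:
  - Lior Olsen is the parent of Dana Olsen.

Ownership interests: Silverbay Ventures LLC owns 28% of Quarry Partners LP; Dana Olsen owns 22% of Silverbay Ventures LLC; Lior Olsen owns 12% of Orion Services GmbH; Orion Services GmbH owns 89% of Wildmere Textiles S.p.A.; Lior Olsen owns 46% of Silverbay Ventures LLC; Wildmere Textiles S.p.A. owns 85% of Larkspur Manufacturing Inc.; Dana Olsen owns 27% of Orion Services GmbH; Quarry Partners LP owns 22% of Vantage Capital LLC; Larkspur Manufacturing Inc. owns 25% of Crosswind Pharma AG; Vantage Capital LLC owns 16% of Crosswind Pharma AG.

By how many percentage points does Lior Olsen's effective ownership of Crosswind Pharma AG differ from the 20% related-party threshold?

By parent–child attribution (R1), Lior Olsen is treated as also owning Dana Olsen's interest in Silverbay Ventures LLC, giving 46% + 22% = 68%.
By parent–child attribution (R1), Lior Olsen is treated as also owning Dana Olsen's interest in Orion Services GmbH, giving 12% + 27% = 39%.
Chain via Silverbay Ventures LLC → Quarry Partners LP → Vantage Capital LLC (R2): 68% × 28% × 22% × 16% = 0.670208% of Crosswind Pharma AG.
Chain via Orion Services GmbH → Wildmere Textiles S.p.A. → Larkspur Manufacturing Inc. (R2): 39% × 89% × 85% × 25% = 7.375875% of Crosswind Pharma AG.
Aggregating (R3): 0.670208% + 7.375875% = 8.046083%.
8.046083% falls short of the 20% threshold by 11.953917 percentage points.

11.953917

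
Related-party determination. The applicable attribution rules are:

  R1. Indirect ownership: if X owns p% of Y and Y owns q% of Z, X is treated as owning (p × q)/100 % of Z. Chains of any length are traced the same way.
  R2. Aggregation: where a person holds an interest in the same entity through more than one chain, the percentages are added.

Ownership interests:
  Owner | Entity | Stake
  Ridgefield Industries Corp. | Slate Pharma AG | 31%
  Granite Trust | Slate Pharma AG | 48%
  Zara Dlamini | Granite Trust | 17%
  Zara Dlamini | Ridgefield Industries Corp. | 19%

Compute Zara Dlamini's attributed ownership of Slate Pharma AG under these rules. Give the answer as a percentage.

Chain via Granite Trust (R1): 17% × 48% = 8.16% of Slate Pharma AG.
Chain via Ridgefield Industries Corp. (R1): 19% × 31% = 5.89% of Slate Pharma AG.
Aggregating (R2): 8.16% + 5.89% = 14.05%.

14.05%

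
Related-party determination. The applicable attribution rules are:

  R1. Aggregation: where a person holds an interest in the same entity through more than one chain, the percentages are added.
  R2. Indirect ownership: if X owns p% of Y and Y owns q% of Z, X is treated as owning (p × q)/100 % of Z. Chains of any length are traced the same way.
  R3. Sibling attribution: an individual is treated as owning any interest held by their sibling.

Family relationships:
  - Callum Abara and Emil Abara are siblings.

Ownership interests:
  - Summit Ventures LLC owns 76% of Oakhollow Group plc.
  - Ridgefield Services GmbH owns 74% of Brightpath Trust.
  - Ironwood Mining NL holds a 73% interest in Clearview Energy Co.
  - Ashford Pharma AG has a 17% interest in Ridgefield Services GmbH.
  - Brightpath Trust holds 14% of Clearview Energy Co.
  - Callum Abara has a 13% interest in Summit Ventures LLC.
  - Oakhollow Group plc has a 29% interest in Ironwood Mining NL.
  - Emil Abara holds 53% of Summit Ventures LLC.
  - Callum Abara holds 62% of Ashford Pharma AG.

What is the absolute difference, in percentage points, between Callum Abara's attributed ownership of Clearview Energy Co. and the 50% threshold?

By sibling attribution (R3), Callum Abara is treated as also owning Emil Abara's interest in Summit Ventures LLC, giving 13% + 53% = 66%.
Chain via Ashford Pharma AG → Ridgefield Services GmbH → Brightpath Trust (R2): 62% × 17% × 74% × 14% = 1.091944% of Clearview Energy Co.
Chain via Summit Ventures LLC → Oakhollow Group plc → Ironwood Mining NL (R2): 66% × 76% × 29% × 73% = 10.618872% of Clearview Energy Co.
Aggregating (R1): 1.091944% + 10.618872% = 11.710816%.
11.710816% falls short of the 50% threshold by 38.289184 percentage points.

38.289184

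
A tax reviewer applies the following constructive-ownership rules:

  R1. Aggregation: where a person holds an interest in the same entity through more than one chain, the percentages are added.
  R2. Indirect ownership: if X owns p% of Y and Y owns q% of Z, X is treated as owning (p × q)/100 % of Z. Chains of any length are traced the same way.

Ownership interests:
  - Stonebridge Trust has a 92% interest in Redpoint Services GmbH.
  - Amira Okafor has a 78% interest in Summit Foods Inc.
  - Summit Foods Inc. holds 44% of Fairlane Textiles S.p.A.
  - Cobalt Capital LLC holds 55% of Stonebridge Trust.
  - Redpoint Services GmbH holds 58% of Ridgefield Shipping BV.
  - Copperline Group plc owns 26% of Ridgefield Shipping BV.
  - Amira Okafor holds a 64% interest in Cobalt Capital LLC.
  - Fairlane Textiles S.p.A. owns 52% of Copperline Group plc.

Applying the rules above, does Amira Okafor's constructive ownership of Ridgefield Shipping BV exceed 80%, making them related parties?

No

Chain via Cobalt Capital LLC → Stonebridge Trust → Redpoint Services GmbH (R2): 64% × 55% × 92% × 58% = 18.78272% of Ridgefield Shipping BV.
Chain via Summit Foods Inc. → Fairlane Textiles S.p.A. → Copperline Group plc (R2): 78% × 44% × 52% × 26% = 4.640064% of Ridgefield Shipping BV.
Aggregating (R1): 18.78272% + 4.640064% = 23.422784%.
23.422784% does not exceed the 80% threshold, so Amira is not a related party to Ridgefield Shipping BV.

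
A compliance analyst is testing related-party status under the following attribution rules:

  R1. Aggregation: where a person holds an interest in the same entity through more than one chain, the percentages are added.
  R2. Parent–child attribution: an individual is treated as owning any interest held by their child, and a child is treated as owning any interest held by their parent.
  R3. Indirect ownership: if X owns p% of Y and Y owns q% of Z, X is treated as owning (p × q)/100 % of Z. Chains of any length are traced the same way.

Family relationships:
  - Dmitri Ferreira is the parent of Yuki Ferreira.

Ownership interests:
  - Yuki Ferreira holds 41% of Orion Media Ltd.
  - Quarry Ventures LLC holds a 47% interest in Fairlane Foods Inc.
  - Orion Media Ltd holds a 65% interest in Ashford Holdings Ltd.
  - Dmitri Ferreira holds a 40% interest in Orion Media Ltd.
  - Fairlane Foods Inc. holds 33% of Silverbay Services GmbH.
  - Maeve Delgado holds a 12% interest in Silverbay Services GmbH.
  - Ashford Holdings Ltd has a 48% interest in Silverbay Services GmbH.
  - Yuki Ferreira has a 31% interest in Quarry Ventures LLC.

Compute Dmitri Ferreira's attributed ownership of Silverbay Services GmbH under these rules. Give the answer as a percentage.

30.0801%

By parent–child attribution (R2), Dmitri Ferreira is treated as also owning Yuki Ferreira's interest in Orion Media Ltd, giving 40% + 41% = 81%.
By parent–child attribution (R2), Dmitri Ferreira is treated as owning Yuki Ferreira's 31% interest in Quarry Ventures LLC.
Chain via Orion Media Ltd → Ashford Holdings Ltd (R3): 81% × 65% × 48% = 25.272% of Silverbay Services GmbH.
Chain via Quarry Ventures LLC → Fairlane Foods Inc. (R3): 31% × 47% × 33% = 4.8081% of Silverbay Services GmbH.
Aggregating (R1): 25.272% + 4.8081% = 30.0801%.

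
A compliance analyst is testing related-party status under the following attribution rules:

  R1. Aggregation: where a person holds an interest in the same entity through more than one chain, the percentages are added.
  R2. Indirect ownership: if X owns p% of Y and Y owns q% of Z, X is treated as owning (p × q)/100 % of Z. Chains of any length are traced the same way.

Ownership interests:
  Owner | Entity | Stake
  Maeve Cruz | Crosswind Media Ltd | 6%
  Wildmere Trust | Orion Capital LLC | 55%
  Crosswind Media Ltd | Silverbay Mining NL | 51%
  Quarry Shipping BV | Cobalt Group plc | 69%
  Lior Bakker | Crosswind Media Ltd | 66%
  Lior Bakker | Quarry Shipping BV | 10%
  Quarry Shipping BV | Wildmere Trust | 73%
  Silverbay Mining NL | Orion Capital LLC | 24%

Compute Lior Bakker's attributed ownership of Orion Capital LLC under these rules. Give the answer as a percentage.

Chain via Quarry Shipping BV → Wildmere Trust (R2): 10% × 73% × 55% = 4.015% of Orion Capital LLC.
Chain via Crosswind Media Ltd → Silverbay Mining NL (R2): 66% × 51% × 24% = 8.0784% of Orion Capital LLC.
Aggregating (R1): 4.015% + 8.0784% = 12.0934%.

12.0934%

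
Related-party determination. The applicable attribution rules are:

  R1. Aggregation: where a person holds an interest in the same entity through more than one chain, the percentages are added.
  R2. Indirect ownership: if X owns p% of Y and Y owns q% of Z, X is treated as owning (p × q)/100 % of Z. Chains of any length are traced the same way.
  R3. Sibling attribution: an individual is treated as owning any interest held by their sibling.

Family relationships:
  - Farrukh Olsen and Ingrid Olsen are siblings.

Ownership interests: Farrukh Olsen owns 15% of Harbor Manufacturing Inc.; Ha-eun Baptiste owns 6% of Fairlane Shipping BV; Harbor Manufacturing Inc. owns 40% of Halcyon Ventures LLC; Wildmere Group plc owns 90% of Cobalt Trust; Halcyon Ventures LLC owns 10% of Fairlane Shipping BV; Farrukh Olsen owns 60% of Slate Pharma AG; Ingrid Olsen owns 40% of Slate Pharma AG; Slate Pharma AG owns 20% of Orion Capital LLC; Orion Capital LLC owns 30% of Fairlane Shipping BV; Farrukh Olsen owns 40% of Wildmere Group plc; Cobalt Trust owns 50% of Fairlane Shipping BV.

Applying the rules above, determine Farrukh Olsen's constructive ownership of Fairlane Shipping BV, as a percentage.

By sibling attribution (R3), Farrukh Olsen is treated as also owning Ingrid Olsen's interest in Slate Pharma AG, giving 60% + 40% = 100%.
Chain via Wildmere Group plc → Cobalt Trust (R2): 40% × 90% × 50% = 18% of Fairlane Shipping BV.
Chain via Harbor Manufacturing Inc. → Halcyon Ventures LLC (R2): 15% × 40% × 10% = 0.6% of Fairlane Shipping BV.
Chain via Slate Pharma AG → Orion Capital LLC (R2): 100% × 20% × 30% = 6% of Fairlane Shipping BV.
Aggregating (R1): 18% + 0.6% + 6% = 24.6%.

24.6%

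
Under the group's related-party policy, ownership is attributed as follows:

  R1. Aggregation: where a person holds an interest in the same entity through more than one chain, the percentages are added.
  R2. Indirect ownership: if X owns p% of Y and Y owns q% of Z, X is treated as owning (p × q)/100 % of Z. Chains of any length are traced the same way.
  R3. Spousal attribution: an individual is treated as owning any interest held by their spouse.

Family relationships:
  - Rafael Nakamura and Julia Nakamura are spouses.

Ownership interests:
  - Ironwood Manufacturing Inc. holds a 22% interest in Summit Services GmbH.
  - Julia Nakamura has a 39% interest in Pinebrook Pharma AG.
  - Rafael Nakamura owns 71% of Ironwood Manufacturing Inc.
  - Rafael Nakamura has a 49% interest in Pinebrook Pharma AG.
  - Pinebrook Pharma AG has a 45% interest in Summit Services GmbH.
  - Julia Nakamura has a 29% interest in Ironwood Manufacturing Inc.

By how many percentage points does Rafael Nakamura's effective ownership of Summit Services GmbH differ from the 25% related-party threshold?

36.6

By spousal attribution (R3), Rafael Nakamura is treated as also owning Julia Nakamura's interest in Ironwood Manufacturing Inc, giving 71% + 29% = 100%.
By spousal attribution (R3), Rafael Nakamura is treated as also owning Julia Nakamura's interest in Pinebrook Pharma AG, giving 49% + 39% = 88%.
Chain via Ironwood Manufacturing Inc. (R2): 100% × 22% = 22% of Summit Services GmbH.
Chain via Pinebrook Pharma AG (R2): 88% × 45% = 39.6% of Summit Services GmbH.
Aggregating (R1): 22% + 39.6% = 61.6%.
61.6% exceeds the 25% threshold by 36.6 percentage points.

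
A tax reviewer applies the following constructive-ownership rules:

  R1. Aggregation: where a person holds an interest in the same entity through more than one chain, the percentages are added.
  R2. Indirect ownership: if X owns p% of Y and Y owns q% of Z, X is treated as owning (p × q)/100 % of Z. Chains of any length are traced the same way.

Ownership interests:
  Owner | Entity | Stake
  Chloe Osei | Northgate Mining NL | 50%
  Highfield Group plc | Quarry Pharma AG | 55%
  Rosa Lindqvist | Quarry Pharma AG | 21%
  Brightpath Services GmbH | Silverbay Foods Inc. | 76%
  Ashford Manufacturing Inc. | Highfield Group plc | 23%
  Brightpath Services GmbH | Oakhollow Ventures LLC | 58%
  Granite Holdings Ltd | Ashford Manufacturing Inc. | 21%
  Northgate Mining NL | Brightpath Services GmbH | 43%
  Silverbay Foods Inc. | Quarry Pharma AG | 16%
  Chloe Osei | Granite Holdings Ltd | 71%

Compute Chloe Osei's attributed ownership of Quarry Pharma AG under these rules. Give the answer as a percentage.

4.500515%

Chain via Granite Holdings Ltd → Ashford Manufacturing Inc. → Highfield Group plc (R2): 71% × 21% × 23% × 55% = 1.886115% of Quarry Pharma AG.
Chain via Northgate Mining NL → Brightpath Services GmbH → Silverbay Foods Inc. (R2): 50% × 43% × 76% × 16% = 2.6144% of Quarry Pharma AG.
Aggregating (R1): 1.886115% + 2.6144% = 4.500515%.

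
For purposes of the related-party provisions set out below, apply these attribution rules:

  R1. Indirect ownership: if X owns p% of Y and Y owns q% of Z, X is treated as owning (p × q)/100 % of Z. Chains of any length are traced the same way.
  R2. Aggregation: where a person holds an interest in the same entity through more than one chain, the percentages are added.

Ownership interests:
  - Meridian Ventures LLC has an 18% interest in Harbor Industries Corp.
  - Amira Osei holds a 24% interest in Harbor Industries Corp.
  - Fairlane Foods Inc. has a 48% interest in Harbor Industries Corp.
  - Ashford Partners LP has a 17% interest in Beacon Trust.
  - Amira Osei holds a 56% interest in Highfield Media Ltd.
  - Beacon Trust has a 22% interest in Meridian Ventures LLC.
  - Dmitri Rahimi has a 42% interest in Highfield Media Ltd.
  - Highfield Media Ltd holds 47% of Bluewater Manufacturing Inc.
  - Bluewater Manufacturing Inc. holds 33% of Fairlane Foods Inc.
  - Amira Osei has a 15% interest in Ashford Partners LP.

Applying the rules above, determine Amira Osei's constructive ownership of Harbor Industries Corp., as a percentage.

28.270068%

Chain via Highfield Media Ltd → Bluewater Manufacturing Inc. → Fairlane Foods Inc. (R1): 56% × 47% × 33% × 48% = 4.169088% of Harbor Industries Corp.
Chain via Ashford Partners LP → Beacon Trust → Meridian Ventures LLC (R1): 15% × 17% × 22% × 18% = 0.10098% of Harbor Industries Corp.
Direct interest in Harbor Industries Corp: 24%.
Aggregating (R2): 4.169088% + 0.10098% + 24% = 28.270068%.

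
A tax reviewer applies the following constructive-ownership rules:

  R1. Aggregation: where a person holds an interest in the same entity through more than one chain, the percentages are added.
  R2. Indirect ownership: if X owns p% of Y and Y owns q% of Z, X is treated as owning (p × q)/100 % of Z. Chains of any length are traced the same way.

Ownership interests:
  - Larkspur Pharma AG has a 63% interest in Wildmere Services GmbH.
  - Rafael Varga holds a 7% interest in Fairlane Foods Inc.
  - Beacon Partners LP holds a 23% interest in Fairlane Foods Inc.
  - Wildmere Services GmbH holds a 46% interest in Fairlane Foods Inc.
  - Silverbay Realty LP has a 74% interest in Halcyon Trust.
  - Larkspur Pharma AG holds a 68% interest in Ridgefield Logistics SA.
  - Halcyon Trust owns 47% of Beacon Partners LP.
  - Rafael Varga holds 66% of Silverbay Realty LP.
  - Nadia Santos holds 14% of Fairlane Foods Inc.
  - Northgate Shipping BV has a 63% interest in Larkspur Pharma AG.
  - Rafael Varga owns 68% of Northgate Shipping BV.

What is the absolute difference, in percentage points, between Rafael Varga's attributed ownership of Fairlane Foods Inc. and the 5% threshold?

19.694636

Chain via Silverbay Realty LP → Halcyon Trust → Beacon Partners LP (R2): 66% × 74% × 47% × 23% = 5.279604% of Fairlane Foods Inc.
Chain via Northgate Shipping BV → Larkspur Pharma AG → Wildmere Services GmbH (R2): 68% × 63% × 63% × 46% = 12.415032% of Fairlane Foods Inc.
Direct interest in Fairlane Foods Inc: 7%.
Aggregating (R1): 5.279604% + 12.415032% + 7% = 24.694636%.
24.694636% exceeds the 5% threshold by 19.694636 percentage points.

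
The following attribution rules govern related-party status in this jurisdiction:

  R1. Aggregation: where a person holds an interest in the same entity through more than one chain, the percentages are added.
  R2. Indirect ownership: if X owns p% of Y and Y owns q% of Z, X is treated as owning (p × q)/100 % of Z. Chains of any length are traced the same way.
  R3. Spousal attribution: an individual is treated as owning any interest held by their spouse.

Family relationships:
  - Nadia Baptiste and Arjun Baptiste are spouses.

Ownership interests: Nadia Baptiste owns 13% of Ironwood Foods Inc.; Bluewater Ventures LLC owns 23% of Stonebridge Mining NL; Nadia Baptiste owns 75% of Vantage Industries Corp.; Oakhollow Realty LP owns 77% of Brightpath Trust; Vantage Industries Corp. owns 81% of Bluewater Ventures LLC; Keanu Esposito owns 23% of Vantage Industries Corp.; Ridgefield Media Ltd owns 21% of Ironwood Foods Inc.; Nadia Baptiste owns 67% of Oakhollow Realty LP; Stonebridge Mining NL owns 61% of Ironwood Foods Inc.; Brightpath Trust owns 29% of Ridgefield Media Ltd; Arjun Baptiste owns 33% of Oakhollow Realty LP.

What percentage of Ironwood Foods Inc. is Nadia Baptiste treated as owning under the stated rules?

By spousal attribution (R3), Nadia Baptiste is treated as also owning Arjun Baptiste's interest in Oakhollow Realty LP, giving 67% + 33% = 100%.
Chain via Oakhollow Realty LP → Brightpath Trust → Ridgefield Media Ltd (R2): 100% × 77% × 29% × 21% = 4.6893% of Ironwood Foods Inc.
Chain via Vantage Industries Corp. → Bluewater Ventures LLC → Stonebridge Mining NL (R2): 75% × 81% × 23% × 61% = 8.523225% of Ironwood Foods Inc.
Direct interest in Ironwood Foods Inc: 13%.
Aggregating (R1): 4.6893% + 8.523225% + 13% = 26.212525%.

26.212525%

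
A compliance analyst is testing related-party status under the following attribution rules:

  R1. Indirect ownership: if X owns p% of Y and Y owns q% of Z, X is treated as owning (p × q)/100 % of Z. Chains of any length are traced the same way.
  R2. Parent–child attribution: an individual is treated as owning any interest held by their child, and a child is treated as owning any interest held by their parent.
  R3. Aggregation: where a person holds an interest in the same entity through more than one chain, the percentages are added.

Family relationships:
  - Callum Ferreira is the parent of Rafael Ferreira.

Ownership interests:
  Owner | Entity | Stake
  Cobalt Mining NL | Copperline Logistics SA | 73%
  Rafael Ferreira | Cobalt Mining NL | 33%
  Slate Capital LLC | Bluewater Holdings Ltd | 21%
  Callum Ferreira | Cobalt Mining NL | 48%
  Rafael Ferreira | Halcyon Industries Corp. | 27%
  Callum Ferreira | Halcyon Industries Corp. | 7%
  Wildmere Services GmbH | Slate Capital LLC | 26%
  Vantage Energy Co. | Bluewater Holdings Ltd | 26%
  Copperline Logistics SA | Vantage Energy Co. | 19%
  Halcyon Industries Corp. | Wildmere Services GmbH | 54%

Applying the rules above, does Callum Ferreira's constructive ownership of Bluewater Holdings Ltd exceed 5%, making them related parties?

No

By parent–child attribution (R2), Callum Ferreira is treated as also owning Rafael Ferreira's interest in Halcyon Industries Corp, giving 7% + 27% = 34%.
By parent–child attribution (R2), Callum Ferreira is treated as also owning Rafael Ferreira's interest in Cobalt Mining NL, giving 48% + 33% = 81%.
Chain via Halcyon Industries Corp. → Wildmere Services GmbH → Slate Capital LLC (R1): 34% × 54% × 26% × 21% = 1.002456% of Bluewater Holdings Ltd.
Chain via Cobalt Mining NL → Copperline Logistics SA → Vantage Energy Co. (R1): 81% × 73% × 19% × 26% = 2.921022% of Bluewater Holdings Ltd.
Aggregating (R3): 1.002456% + 2.921022% = 3.923478%.
3.923478% does not exceed the 5% threshold, so Callum is not a related party to Bluewater Holdings Ltd.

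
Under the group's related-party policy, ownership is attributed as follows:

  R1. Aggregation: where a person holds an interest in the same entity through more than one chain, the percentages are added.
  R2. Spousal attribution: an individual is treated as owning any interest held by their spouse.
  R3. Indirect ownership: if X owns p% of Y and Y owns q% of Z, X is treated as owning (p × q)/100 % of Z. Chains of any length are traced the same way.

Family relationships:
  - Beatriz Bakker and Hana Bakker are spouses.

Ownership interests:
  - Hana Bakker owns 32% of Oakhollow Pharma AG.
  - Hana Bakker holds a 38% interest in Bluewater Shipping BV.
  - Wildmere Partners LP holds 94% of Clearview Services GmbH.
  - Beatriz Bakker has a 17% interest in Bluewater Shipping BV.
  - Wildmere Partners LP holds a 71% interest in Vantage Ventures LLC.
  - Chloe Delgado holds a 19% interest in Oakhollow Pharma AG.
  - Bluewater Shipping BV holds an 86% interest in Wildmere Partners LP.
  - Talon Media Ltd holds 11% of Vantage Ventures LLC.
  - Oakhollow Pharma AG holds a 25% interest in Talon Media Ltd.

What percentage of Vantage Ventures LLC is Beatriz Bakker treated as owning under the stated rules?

By spousal attribution (R2), Beatriz Bakker is treated as also owning Hana Bakker's interest in Bluewater Shipping BV, giving 17% + 38% = 55%.
By spousal attribution (R2), Beatriz Bakker is treated as owning Hana Bakker's 32% interest in Oakhollow Pharma AG.
Chain via Bluewater Shipping BV → Wildmere Partners LP (R3): 55% × 86% × 71% = 33.583% of Vantage Ventures LLC.
Chain via Oakhollow Pharma AG → Talon Media Ltd (R3): 32% × 25% × 11% = 0.88% of Vantage Ventures LLC.
Aggregating (R1): 33.583% + 0.88% = 34.463%.

34.463%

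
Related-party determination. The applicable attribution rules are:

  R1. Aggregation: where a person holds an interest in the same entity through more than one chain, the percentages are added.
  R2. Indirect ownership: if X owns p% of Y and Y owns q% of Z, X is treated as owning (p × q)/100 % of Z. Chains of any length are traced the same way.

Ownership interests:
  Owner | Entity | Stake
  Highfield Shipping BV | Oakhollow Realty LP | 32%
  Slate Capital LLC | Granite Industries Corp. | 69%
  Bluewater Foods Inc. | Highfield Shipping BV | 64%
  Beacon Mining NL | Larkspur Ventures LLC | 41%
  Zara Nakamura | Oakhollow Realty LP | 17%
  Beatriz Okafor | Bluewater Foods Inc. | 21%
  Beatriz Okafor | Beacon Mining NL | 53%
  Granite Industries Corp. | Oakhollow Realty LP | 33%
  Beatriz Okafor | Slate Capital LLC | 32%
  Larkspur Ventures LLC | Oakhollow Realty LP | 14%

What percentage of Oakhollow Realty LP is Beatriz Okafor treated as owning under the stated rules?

14.6294%

Chain via Slate Capital LLC → Granite Industries Corp. (R2): 32% × 69% × 33% = 7.2864% of Oakhollow Realty LP.
Chain via Bluewater Foods Inc. → Highfield Shipping BV (R2): 21% × 64% × 32% = 4.3008% of Oakhollow Realty LP.
Chain via Beacon Mining NL → Larkspur Ventures LLC (R2): 53% × 41% × 14% = 3.0422% of Oakhollow Realty LP.
Aggregating (R1): 7.2864% + 4.3008% + 3.0422% = 14.6294%.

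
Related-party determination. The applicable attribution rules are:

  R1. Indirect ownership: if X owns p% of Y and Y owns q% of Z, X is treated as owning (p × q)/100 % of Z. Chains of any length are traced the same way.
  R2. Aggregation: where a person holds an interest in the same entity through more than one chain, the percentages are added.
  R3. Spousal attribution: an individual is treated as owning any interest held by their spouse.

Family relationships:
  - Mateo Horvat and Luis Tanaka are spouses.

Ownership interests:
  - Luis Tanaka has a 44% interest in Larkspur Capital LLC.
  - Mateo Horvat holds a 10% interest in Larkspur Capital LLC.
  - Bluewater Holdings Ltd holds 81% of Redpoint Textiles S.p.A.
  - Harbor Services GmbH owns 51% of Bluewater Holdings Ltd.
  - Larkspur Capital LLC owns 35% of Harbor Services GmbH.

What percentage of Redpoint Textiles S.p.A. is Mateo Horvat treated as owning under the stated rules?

7.80759%

By spousal attribution (R3), Mateo Horvat is treated as also owning Luis Tanaka's interest in Larkspur Capital LLC, giving 10% + 44% = 54%.
Chain via Larkspur Capital LLC → Harbor Services GmbH → Bluewater Holdings Ltd (R1): 54% × 35% × 51% × 81% = 7.80759% of Redpoint Textiles S.p.A.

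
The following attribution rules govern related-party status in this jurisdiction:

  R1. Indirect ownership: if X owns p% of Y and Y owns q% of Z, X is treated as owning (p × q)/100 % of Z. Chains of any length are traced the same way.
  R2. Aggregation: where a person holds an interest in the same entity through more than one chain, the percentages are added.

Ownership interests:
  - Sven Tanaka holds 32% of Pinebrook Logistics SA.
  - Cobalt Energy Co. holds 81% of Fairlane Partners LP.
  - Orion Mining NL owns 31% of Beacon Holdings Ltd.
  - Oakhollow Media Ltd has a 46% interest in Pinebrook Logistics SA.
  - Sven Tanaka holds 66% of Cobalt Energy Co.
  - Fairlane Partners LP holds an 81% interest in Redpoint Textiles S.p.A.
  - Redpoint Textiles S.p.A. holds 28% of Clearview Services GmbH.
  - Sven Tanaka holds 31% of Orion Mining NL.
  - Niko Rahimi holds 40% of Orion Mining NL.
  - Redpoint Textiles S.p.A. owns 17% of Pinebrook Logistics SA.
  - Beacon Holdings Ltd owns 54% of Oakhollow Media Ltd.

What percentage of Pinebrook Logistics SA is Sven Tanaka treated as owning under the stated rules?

41.748566%

Chain via Orion Mining NL → Beacon Holdings Ltd → Oakhollow Media Ltd (R1): 31% × 31% × 54% × 46% = 2.387124% of Pinebrook Logistics SA.
Chain via Cobalt Energy Co. → Fairlane Partners LP → Redpoint Textiles S.p.A. (R1): 66% × 81% × 81% × 17% = 7.361442% of Pinebrook Logistics SA.
Direct interest in Pinebrook Logistics SA: 32%.
Aggregating (R2): 2.387124% + 7.361442% + 32% = 41.748566%.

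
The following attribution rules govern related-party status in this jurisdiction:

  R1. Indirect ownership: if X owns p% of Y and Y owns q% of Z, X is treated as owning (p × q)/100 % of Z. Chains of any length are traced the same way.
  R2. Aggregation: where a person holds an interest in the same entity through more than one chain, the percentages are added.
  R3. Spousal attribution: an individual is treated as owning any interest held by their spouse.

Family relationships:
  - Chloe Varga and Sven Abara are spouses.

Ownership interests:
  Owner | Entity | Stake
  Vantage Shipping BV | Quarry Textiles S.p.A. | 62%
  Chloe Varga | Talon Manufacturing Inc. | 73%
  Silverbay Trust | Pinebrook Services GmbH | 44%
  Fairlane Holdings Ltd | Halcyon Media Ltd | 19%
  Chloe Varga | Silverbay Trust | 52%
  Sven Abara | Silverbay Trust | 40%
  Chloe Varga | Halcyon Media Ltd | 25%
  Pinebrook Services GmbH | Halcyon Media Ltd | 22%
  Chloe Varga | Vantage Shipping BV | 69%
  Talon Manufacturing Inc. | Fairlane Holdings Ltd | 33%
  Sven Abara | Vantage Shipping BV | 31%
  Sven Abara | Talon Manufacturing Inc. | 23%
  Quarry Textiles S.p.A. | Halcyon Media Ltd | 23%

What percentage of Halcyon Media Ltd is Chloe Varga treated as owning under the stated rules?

54.1848%

By spousal attribution (R3), Chloe Varga is treated as also owning Sven Abara's interest in Talon Manufacturing Inc, giving 73% + 23% = 96%.
By spousal attribution (R3), Chloe Varga is treated as also owning Sven Abara's interest in Silverbay Trust, giving 52% + 40% = 92%.
By spousal attribution (R3), Chloe Varga is treated as also owning Sven Abara's interest in Vantage Shipping BV, giving 69% + 31% = 100%.
Chain via Talon Manufacturing Inc. → Fairlane Holdings Ltd (R1): 96% × 33% × 19% = 6.0192% of Halcyon Media Ltd.
Chain via Silverbay Trust → Pinebrook Services GmbH (R1): 92% × 44% × 22% = 8.9056% of Halcyon Media Ltd.
Chain via Vantage Shipping BV → Quarry Textiles S.p.A. (R1): 100% × 62% × 23% = 14.26% of Halcyon Media Ltd.
Direct interest in Halcyon Media Ltd: 25%.
Aggregating (R2): 6.0192% + 8.9056% + 14.26% + 25% = 54.1848%.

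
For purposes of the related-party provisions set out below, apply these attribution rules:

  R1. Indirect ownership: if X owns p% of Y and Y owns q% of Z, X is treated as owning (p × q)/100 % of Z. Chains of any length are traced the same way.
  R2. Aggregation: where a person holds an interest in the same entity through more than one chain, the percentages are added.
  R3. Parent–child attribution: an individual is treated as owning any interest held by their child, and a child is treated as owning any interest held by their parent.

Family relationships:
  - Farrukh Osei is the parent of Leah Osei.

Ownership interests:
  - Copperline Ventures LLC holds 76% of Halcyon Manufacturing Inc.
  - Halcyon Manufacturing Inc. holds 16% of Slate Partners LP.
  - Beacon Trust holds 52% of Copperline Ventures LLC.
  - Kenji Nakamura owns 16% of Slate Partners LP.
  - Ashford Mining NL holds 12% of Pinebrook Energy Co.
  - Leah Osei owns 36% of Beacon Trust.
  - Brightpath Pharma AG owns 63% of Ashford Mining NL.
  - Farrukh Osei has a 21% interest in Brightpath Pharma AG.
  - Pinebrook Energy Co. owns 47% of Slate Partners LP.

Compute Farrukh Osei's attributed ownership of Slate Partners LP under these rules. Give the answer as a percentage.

3.022524%

By parent–child attribution (R3), Farrukh Osei is treated as owning Leah Osei's 36% interest in Beacon Trust.
Chain via Brightpath Pharma AG → Ashford Mining NL → Pinebrook Energy Co. (R1): 21% × 63% × 12% × 47% = 0.746172% of Slate Partners LP.
Chain via Beacon Trust → Copperline Ventures LLC → Halcyon Manufacturing Inc. (R1): 36% × 52% × 76% × 16% = 2.276352% of Slate Partners LP.
Aggregating (R2): 0.746172% + 2.276352% = 3.022524%.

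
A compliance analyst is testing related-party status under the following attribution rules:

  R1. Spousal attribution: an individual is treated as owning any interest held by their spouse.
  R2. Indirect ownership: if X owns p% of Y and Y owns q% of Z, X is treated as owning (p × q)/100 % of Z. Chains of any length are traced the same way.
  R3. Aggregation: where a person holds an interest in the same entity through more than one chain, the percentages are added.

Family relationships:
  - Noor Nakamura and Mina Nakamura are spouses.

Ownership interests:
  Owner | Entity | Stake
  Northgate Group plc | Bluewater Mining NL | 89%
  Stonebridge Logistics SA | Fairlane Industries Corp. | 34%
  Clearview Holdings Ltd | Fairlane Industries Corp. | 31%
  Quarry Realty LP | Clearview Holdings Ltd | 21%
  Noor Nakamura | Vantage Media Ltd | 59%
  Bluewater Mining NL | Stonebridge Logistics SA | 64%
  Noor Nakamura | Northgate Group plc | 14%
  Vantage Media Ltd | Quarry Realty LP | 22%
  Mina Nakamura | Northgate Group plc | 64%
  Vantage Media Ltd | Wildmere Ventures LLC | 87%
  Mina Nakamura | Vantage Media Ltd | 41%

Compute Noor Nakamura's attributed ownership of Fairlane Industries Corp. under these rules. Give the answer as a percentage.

By spousal attribution (R1), Noor Nakamura is treated as also owning Mina Nakamura's interest in Vantage Media Ltd, giving 59% + 41% = 100%.
By spousal attribution (R1), Noor Nakamura is treated as also owning Mina Nakamura's interest in Northgate Group plc, giving 14% + 64% = 78%.
Chain via Vantage Media Ltd → Quarry Realty LP → Clearview Holdings Ltd (R2): 100% × 22% × 21% × 31% = 1.4322% of Fairlane Industries Corp.
Chain via Northgate Group plc → Bluewater Mining NL → Stonebridge Logistics SA (R2): 78% × 89% × 64% × 34% = 15.105792% of Fairlane Industries Corp.
Aggregating (R3): 1.4322% + 15.105792% = 16.537992%.

16.537992%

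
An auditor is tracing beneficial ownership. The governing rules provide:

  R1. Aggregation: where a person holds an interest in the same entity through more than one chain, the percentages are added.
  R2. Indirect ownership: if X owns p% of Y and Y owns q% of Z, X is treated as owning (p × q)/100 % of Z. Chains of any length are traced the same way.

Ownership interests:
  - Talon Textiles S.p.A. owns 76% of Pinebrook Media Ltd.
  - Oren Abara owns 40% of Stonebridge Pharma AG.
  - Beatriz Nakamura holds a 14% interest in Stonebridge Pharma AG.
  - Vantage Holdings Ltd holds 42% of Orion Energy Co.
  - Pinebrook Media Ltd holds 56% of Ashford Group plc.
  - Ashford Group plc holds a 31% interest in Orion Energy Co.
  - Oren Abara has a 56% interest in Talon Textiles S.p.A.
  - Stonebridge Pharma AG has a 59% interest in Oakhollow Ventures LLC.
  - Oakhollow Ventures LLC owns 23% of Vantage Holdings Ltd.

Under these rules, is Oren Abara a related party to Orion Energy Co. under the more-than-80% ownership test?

Chain via Stonebridge Pharma AG → Oakhollow Ventures LLC → Vantage Holdings Ltd (R2): 40% × 59% × 23% × 42% = 2.27976% of Orion Energy Co.
Chain via Talon Textiles S.p.A. → Pinebrook Media Ltd → Ashford Group plc (R2): 56% × 76% × 56% × 31% = 7.388416% of Orion Energy Co.
Aggregating (R1): 2.27976% + 7.388416% = 9.668176%.
9.668176% does not exceed the 80% threshold, so Oren is not a related party to Orion Energy Co.

No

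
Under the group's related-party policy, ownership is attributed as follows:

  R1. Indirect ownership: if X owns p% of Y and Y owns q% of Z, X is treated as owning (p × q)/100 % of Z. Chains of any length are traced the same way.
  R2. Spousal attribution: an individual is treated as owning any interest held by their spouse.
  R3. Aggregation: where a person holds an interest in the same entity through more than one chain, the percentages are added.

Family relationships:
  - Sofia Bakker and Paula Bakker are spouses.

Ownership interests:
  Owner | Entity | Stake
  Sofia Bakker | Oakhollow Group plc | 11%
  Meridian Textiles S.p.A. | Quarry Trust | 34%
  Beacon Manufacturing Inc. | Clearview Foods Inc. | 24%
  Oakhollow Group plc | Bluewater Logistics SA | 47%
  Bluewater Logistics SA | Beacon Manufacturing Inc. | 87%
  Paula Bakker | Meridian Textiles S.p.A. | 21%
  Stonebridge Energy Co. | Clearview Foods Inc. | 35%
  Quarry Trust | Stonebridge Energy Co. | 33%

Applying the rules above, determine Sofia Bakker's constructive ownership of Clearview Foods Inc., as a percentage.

1.904166%

By spousal attribution (R2), Sofia Bakker is treated as owning Paula Bakker's 21% interest in Meridian Textiles S.p.A.
Chain via Oakhollow Group plc → Bluewater Logistics SA → Beacon Manufacturing Inc. (R1): 11% × 47% × 87% × 24% = 1.079496% of Clearview Foods Inc.
Chain via Meridian Textiles S.p.A. → Quarry Trust → Stonebridge Energy Co. (R1): 21% × 34% × 33% × 35% = 0.82467% of Clearview Foods Inc.
Aggregating (R3): 1.079496% + 0.82467% = 1.904166%.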